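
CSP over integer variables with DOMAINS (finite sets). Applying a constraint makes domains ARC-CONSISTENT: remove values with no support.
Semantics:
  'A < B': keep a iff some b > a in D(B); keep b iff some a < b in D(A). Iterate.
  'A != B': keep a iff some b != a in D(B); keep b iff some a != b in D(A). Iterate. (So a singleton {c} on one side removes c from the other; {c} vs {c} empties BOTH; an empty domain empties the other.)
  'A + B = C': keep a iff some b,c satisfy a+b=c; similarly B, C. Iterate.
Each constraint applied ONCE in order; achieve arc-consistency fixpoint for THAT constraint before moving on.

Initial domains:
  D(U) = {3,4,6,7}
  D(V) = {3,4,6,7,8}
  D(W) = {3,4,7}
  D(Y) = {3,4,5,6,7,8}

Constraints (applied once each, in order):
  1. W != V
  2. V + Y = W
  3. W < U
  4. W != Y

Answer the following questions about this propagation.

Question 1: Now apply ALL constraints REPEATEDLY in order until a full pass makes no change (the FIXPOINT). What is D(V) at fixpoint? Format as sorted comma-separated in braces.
Answer: {}

Derivation:
pass 0 (initial): D(V)={3,4,6,7,8}
pass 1: U {3,4,6,7}->{}; V {3,4,6,7,8}->{3,4}; W {3,4,7}->{}; Y {3,4,5,6,7,8}->{}
pass 2: V {3,4}->{}
pass 3: no change
Fixpoint after 3 passes: D(V) = {}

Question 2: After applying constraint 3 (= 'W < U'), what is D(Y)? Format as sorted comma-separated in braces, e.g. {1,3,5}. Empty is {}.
Answer: {3,4}

Derivation:
Constraint 1 (W != V) on D(W)={3,4,7} D(V)={3,4,6,7,8}: no change
Constraint 2 (V + Y = W) on D(V)={3,4,6,7,8} D(Y)={3,4,5,6,7,8} D(W)={3,4,7}: V {3,4,6,7,8}->{3,4}; Y {3,4,5,6,7,8}->{3,4}; W {3,4,7}->{7}
Constraint 3 (W < U) on D(W)={7} D(U)={3,4,6,7}: W {7}->{}; U {3,4,6,7}->{}
So after constraint 3: D(Y) = {3,4}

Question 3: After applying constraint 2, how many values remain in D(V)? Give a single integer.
Constraint 1 (W != V) on D(W)={3,4,7} D(V)={3,4,6,7,8}: no change
Constraint 2 (V + Y = W) on D(V)={3,4,6,7,8} D(Y)={3,4,5,6,7,8} D(W)={3,4,7}: V {3,4,6,7,8}->{3,4}; Y {3,4,5,6,7,8}->{3,4}; W {3,4,7}->{7}
So after constraint 2: D(V)={3,4}, size = 2

Answer: 2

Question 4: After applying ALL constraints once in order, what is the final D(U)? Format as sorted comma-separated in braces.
Answer: {}

Derivation:
Constraint 1 (W != V) on D(W)={3,4,7} D(V)={3,4,6,7,8}: no change
Constraint 2 (V + Y = W) on D(V)={3,4,6,7,8} D(Y)={3,4,5,6,7,8} D(W)={3,4,7}: V {3,4,6,7,8}->{3,4}; Y {3,4,5,6,7,8}->{3,4}; W {3,4,7}->{7}
Constraint 3 (W < U) on D(W)={7} D(U)={3,4,6,7}: W {7}->{}; U {3,4,6,7}->{}
Constraint 4 (W != Y) on D(W)={} D(Y)={3,4}: Y {3,4}->{}
So after all 4 constraints: D(U) = {}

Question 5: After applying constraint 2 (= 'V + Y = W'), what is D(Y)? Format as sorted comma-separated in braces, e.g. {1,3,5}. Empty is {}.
Answer: {3,4}

Derivation:
Constraint 1 (W != V) on D(W)={3,4,7} D(V)={3,4,6,7,8}: no change
Constraint 2 (V + Y = W) on D(V)={3,4,6,7,8} D(Y)={3,4,5,6,7,8} D(W)={3,4,7}: V {3,4,6,7,8}->{3,4}; Y {3,4,5,6,7,8}->{3,4}; W {3,4,7}->{7}
So after constraint 2: D(Y) = {3,4}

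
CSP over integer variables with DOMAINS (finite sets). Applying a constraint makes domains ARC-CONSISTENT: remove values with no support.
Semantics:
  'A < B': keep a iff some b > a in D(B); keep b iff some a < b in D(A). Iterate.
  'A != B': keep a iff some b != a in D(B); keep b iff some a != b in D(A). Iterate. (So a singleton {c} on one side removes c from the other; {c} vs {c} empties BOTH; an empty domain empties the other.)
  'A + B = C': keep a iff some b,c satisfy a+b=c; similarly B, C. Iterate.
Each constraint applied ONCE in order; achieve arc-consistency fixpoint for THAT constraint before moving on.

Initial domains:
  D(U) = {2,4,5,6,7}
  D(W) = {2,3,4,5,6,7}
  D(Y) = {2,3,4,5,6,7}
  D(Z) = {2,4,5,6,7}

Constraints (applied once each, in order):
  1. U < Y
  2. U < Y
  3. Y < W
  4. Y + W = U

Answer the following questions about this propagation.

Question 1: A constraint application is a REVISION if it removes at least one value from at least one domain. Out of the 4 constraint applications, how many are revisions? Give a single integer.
Constraint 1 (U < Y) on D(U)={2,4,5,6,7} D(Y)={2,3,4,5,6,7}: U {2,4,5,6,7}->{2,4,5,6}; Y {2,3,4,5,6,7}->{3,4,5,6,7} => REVISION
Constraint 2 (U < Y) on D(U)={2,4,5,6} D(Y)={3,4,5,6,7}: no change => not a revision
Constraint 3 (Y < W) on D(Y)={3,4,5,6,7} D(W)={2,3,4,5,6,7}: Y {3,4,5,6,7}->{3,4,5,6}; W {2,3,4,5,6,7}->{4,5,6,7} => REVISION
Constraint 4 (Y + W = U) on D(Y)={3,4,5,6} D(W)={4,5,6,7} D(U)={2,4,5,6}: Y {3,4,5,6}->{}; W {4,5,6,7}->{}; U {2,4,5,6}->{} => REVISION
Total revisions = 3

Answer: 3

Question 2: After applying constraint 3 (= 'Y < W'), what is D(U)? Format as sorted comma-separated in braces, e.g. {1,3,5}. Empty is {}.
Constraint 1 (U < Y) on D(U)={2,4,5,6,7} D(Y)={2,3,4,5,6,7}: U {2,4,5,6,7}->{2,4,5,6}; Y {2,3,4,5,6,7}->{3,4,5,6,7}
Constraint 2 (U < Y) on D(U)={2,4,5,6} D(Y)={3,4,5,6,7}: no change
Constraint 3 (Y < W) on D(Y)={3,4,5,6,7} D(W)={2,3,4,5,6,7}: Y {3,4,5,6,7}->{3,4,5,6}; W {2,3,4,5,6,7}->{4,5,6,7}
So after constraint 3: D(U) = {2,4,5,6}

Answer: {2,4,5,6}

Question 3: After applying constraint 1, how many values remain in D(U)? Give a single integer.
Answer: 4

Derivation:
Constraint 1 (U < Y) on D(U)={2,4,5,6,7} D(Y)={2,3,4,5,6,7}: U {2,4,5,6,7}->{2,4,5,6}; Y {2,3,4,5,6,7}->{3,4,5,6,7}
So after constraint 1: D(U)={2,4,5,6}, size = 4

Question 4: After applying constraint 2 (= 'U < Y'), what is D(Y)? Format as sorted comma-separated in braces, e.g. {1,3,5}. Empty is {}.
Constraint 1 (U < Y) on D(U)={2,4,5,6,7} D(Y)={2,3,4,5,6,7}: U {2,4,5,6,7}->{2,4,5,6}; Y {2,3,4,5,6,7}->{3,4,5,6,7}
Constraint 2 (U < Y) on D(U)={2,4,5,6} D(Y)={3,4,5,6,7}: no change
So after constraint 2: D(Y) = {3,4,5,6,7}

Answer: {3,4,5,6,7}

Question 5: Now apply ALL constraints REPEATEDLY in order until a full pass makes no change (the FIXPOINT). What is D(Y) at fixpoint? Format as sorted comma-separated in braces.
Answer: {}

Derivation:
pass 0 (initial): D(Y)={2,3,4,5,6,7}
pass 1: U {2,4,5,6,7}->{}; W {2,3,4,5,6,7}->{}; Y {2,3,4,5,6,7}->{}
pass 2: no change
Fixpoint after 2 passes: D(Y) = {}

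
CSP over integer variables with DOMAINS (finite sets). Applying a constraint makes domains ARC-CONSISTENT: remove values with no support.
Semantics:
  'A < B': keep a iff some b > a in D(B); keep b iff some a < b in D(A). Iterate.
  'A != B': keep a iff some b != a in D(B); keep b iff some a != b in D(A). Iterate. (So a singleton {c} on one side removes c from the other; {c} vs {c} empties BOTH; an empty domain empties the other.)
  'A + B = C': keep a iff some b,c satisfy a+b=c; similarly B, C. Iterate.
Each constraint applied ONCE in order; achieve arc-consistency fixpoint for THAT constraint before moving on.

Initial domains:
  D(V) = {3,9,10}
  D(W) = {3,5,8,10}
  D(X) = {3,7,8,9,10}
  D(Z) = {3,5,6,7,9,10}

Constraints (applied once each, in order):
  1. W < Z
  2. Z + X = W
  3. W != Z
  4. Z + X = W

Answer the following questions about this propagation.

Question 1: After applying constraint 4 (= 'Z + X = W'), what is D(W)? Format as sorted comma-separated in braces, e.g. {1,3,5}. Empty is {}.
Constraint 1 (W < Z) on D(W)={3,5,8,10} D(Z)={3,5,6,7,9,10}: W {3,5,8,10}->{3,5,8}; Z {3,5,6,7,9,10}->{5,6,7,9,10}
Constraint 2 (Z + X = W) on D(Z)={5,6,7,9,10} D(X)={3,7,8,9,10} D(W)={3,5,8}: Z {5,6,7,9,10}->{5}; X {3,7,8,9,10}->{3}; W {3,5,8}->{8}
Constraint 3 (W != Z) on D(W)={8} D(Z)={5}: no change
Constraint 4 (Z + X = W) on D(Z)={5} D(X)={3} D(W)={8}: no change
So after constraint 4: D(W) = {8}

Answer: {8}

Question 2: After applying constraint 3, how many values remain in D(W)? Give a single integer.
Constraint 1 (W < Z) on D(W)={3,5,8,10} D(Z)={3,5,6,7,9,10}: W {3,5,8,10}->{3,5,8}; Z {3,5,6,7,9,10}->{5,6,7,9,10}
Constraint 2 (Z + X = W) on D(Z)={5,6,7,9,10} D(X)={3,7,8,9,10} D(W)={3,5,8}: Z {5,6,7,9,10}->{5}; X {3,7,8,9,10}->{3}; W {3,5,8}->{8}
Constraint 3 (W != Z) on D(W)={8} D(Z)={5}: no change
So after constraint 3: D(W)={8}, size = 1

Answer: 1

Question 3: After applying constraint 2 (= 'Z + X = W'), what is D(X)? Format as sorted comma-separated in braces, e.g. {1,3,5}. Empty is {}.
Answer: {3}

Derivation:
Constraint 1 (W < Z) on D(W)={3,5,8,10} D(Z)={3,5,6,7,9,10}: W {3,5,8,10}->{3,5,8}; Z {3,5,6,7,9,10}->{5,6,7,9,10}
Constraint 2 (Z + X = W) on D(Z)={5,6,7,9,10} D(X)={3,7,8,9,10} D(W)={3,5,8}: Z {5,6,7,9,10}->{5}; X {3,7,8,9,10}->{3}; W {3,5,8}->{8}
So after constraint 2: D(X) = {3}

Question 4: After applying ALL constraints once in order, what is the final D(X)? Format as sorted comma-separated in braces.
Answer: {3}

Derivation:
Constraint 1 (W < Z) on D(W)={3,5,8,10} D(Z)={3,5,6,7,9,10}: W {3,5,8,10}->{3,5,8}; Z {3,5,6,7,9,10}->{5,6,7,9,10}
Constraint 2 (Z + X = W) on D(Z)={5,6,7,9,10} D(X)={3,7,8,9,10} D(W)={3,5,8}: Z {5,6,7,9,10}->{5}; X {3,7,8,9,10}->{3}; W {3,5,8}->{8}
Constraint 3 (W != Z) on D(W)={8} D(Z)={5}: no change
Constraint 4 (Z + X = W) on D(Z)={5} D(X)={3} D(W)={8}: no change
So after all 4 constraints: D(X) = {3}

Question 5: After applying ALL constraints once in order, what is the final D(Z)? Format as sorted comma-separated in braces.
Answer: {5}

Derivation:
Constraint 1 (W < Z) on D(W)={3,5,8,10} D(Z)={3,5,6,7,9,10}: W {3,5,8,10}->{3,5,8}; Z {3,5,6,7,9,10}->{5,6,7,9,10}
Constraint 2 (Z + X = W) on D(Z)={5,6,7,9,10} D(X)={3,7,8,9,10} D(W)={3,5,8}: Z {5,6,7,9,10}->{5}; X {3,7,8,9,10}->{3}; W {3,5,8}->{8}
Constraint 3 (W != Z) on D(W)={8} D(Z)={5}: no change
Constraint 4 (Z + X = W) on D(Z)={5} D(X)={3} D(W)={8}: no change
So after all 4 constraints: D(Z) = {5}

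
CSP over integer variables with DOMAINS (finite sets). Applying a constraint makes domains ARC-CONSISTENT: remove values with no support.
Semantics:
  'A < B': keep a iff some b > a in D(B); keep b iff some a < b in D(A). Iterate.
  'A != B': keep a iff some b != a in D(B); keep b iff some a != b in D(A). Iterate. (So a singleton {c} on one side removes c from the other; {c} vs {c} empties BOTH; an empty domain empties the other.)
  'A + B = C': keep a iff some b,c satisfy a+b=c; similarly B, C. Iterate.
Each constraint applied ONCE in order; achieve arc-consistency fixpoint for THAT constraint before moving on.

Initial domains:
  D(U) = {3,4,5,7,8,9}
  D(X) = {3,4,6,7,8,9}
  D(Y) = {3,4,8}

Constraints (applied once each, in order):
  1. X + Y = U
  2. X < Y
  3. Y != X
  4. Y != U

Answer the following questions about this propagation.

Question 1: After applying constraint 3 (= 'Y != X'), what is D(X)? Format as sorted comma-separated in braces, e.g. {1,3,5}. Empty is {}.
Answer: {3}

Derivation:
Constraint 1 (X + Y = U) on D(X)={3,4,6,7,8,9} D(Y)={3,4,8} D(U)={3,4,5,7,8,9}: X {3,4,6,7,8,9}->{3,4,6}; Y {3,4,8}->{3,4}; U {3,4,5,7,8,9}->{7,8,9}
Constraint 2 (X < Y) on D(X)={3,4,6} D(Y)={3,4}: X {3,4,6}->{3}; Y {3,4}->{4}
Constraint 3 (Y != X) on D(Y)={4} D(X)={3}: no change
So after constraint 3: D(X) = {3}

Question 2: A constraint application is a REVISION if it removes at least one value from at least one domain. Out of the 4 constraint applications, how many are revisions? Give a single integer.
Answer: 2

Derivation:
Constraint 1 (X + Y = U) on D(X)={3,4,6,7,8,9} D(Y)={3,4,8} D(U)={3,4,5,7,8,9}: X {3,4,6,7,8,9}->{3,4,6}; Y {3,4,8}->{3,4}; U {3,4,5,7,8,9}->{7,8,9} => REVISION
Constraint 2 (X < Y) on D(X)={3,4,6} D(Y)={3,4}: X {3,4,6}->{3}; Y {3,4}->{4} => REVISION
Constraint 3 (Y != X) on D(Y)={4} D(X)={3}: no change => not a revision
Constraint 4 (Y != U) on D(Y)={4} D(U)={7,8,9}: no change => not a revision
Total revisions = 2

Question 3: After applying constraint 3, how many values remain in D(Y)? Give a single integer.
Constraint 1 (X + Y = U) on D(X)={3,4,6,7,8,9} D(Y)={3,4,8} D(U)={3,4,5,7,8,9}: X {3,4,6,7,8,9}->{3,4,6}; Y {3,4,8}->{3,4}; U {3,4,5,7,8,9}->{7,8,9}
Constraint 2 (X < Y) on D(X)={3,4,6} D(Y)={3,4}: X {3,4,6}->{3}; Y {3,4}->{4}
Constraint 3 (Y != X) on D(Y)={4} D(X)={3}: no change
So after constraint 3: D(Y)={4}, size = 1

Answer: 1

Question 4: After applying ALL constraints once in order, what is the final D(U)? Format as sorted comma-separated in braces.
Constraint 1 (X + Y = U) on D(X)={3,4,6,7,8,9} D(Y)={3,4,8} D(U)={3,4,5,7,8,9}: X {3,4,6,7,8,9}->{3,4,6}; Y {3,4,8}->{3,4}; U {3,4,5,7,8,9}->{7,8,9}
Constraint 2 (X < Y) on D(X)={3,4,6} D(Y)={3,4}: X {3,4,6}->{3}; Y {3,4}->{4}
Constraint 3 (Y != X) on D(Y)={4} D(X)={3}: no change
Constraint 4 (Y != U) on D(Y)={4} D(U)={7,8,9}: no change
So after all 4 constraints: D(U) = {7,8,9}

Answer: {7,8,9}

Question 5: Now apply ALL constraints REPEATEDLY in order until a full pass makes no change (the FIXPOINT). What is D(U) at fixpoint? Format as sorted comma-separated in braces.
pass 0 (initial): D(U)={3,4,5,7,8,9}
pass 1: U {3,4,5,7,8,9}->{7,8,9}; X {3,4,6,7,8,9}->{3}; Y {3,4,8}->{4}
pass 2: U {7,8,9}->{7}
pass 3: no change
Fixpoint after 3 passes: D(U) = {7}

Answer: {7}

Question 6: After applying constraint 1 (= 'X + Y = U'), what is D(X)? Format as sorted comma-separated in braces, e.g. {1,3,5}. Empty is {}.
Constraint 1 (X + Y = U) on D(X)={3,4,6,7,8,9} D(Y)={3,4,8} D(U)={3,4,5,7,8,9}: X {3,4,6,7,8,9}->{3,4,6}; Y {3,4,8}->{3,4}; U {3,4,5,7,8,9}->{7,8,9}
So after constraint 1: D(X) = {3,4,6}

Answer: {3,4,6}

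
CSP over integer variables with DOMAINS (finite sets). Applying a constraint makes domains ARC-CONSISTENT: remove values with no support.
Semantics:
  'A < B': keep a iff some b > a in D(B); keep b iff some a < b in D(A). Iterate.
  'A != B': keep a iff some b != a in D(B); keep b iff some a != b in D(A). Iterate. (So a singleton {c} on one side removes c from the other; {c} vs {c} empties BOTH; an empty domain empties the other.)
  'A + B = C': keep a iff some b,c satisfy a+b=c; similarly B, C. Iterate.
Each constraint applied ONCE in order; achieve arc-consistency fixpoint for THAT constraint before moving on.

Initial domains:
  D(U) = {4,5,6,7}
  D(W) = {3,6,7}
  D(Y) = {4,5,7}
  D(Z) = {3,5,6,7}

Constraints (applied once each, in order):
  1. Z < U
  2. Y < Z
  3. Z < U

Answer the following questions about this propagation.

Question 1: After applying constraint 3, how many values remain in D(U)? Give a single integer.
Answer: 2

Derivation:
Constraint 1 (Z < U) on D(Z)={3,5,6,7} D(U)={4,5,6,7}: Z {3,5,6,7}->{3,5,6}
Constraint 2 (Y < Z) on D(Y)={4,5,7} D(Z)={3,5,6}: Y {4,5,7}->{4,5}; Z {3,5,6}->{5,6}
Constraint 3 (Z < U) on D(Z)={5,6} D(U)={4,5,6,7}: U {4,5,6,7}->{6,7}
So after constraint 3: D(U)={6,7}, size = 2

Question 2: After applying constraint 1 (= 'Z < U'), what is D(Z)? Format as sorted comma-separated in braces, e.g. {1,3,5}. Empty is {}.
Answer: {3,5,6}

Derivation:
Constraint 1 (Z < U) on D(Z)={3,5,6,7} D(U)={4,5,6,7}: Z {3,5,6,7}->{3,5,6}
So after constraint 1: D(Z) = {3,5,6}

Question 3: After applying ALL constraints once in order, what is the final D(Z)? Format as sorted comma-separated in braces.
Answer: {5,6}

Derivation:
Constraint 1 (Z < U) on D(Z)={3,5,6,7} D(U)={4,5,6,7}: Z {3,5,6,7}->{3,5,6}
Constraint 2 (Y < Z) on D(Y)={4,5,7} D(Z)={3,5,6}: Y {4,5,7}->{4,5}; Z {3,5,6}->{5,6}
Constraint 3 (Z < U) on D(Z)={5,6} D(U)={4,5,6,7}: U {4,5,6,7}->{6,7}
So after all 3 constraints: D(Z) = {5,6}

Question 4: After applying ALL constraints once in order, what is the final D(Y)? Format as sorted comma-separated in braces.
Constraint 1 (Z < U) on D(Z)={3,5,6,7} D(U)={4,5,6,7}: Z {3,5,6,7}->{3,5,6}
Constraint 2 (Y < Z) on D(Y)={4,5,7} D(Z)={3,5,6}: Y {4,5,7}->{4,5}; Z {3,5,6}->{5,6}
Constraint 3 (Z < U) on D(Z)={5,6} D(U)={4,5,6,7}: U {4,5,6,7}->{6,7}
So after all 3 constraints: D(Y) = {4,5}

Answer: {4,5}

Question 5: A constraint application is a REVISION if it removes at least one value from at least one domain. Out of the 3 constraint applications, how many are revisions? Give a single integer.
Constraint 1 (Z < U) on D(Z)={3,5,6,7} D(U)={4,5,6,7}: Z {3,5,6,7}->{3,5,6} => REVISION
Constraint 2 (Y < Z) on D(Y)={4,5,7} D(Z)={3,5,6}: Y {4,5,7}->{4,5}; Z {3,5,6}->{5,6} => REVISION
Constraint 3 (Z < U) on D(Z)={5,6} D(U)={4,5,6,7}: U {4,5,6,7}->{6,7} => REVISION
Total revisions = 3

Answer: 3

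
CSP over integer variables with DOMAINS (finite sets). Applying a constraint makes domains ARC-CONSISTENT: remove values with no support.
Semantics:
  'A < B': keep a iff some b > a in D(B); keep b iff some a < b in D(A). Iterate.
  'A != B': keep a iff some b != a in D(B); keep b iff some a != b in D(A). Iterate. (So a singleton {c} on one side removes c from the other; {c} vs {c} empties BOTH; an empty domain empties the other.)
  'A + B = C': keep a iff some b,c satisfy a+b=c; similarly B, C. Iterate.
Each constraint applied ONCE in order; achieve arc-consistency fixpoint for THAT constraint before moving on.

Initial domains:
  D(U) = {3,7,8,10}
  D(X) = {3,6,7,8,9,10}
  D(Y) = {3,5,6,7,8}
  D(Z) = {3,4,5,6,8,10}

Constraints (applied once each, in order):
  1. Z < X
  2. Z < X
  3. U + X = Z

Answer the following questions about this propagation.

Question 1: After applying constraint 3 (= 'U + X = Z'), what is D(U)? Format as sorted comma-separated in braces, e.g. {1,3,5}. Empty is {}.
Answer: {}

Derivation:
Constraint 1 (Z < X) on D(Z)={3,4,5,6,8,10} D(X)={3,6,7,8,9,10}: Z {3,4,5,6,8,10}->{3,4,5,6,8}; X {3,6,7,8,9,10}->{6,7,8,9,10}
Constraint 2 (Z < X) on D(Z)={3,4,5,6,8} D(X)={6,7,8,9,10}: no change
Constraint 3 (U + X = Z) on D(U)={3,7,8,10} D(X)={6,7,8,9,10} D(Z)={3,4,5,6,8}: U {3,7,8,10}->{}; X {6,7,8,9,10}->{}; Z {3,4,5,6,8}->{}
So after constraint 3: D(U) = {}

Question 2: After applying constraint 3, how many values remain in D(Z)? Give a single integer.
Constraint 1 (Z < X) on D(Z)={3,4,5,6,8,10} D(X)={3,6,7,8,9,10}: Z {3,4,5,6,8,10}->{3,4,5,6,8}; X {3,6,7,8,9,10}->{6,7,8,9,10}
Constraint 2 (Z < X) on D(Z)={3,4,5,6,8} D(X)={6,7,8,9,10}: no change
Constraint 3 (U + X = Z) on D(U)={3,7,8,10} D(X)={6,7,8,9,10} D(Z)={3,4,5,6,8}: U {3,7,8,10}->{}; X {6,7,8,9,10}->{}; Z {3,4,5,6,8}->{}
So after constraint 3: D(Z)={}, size = 0

Answer: 0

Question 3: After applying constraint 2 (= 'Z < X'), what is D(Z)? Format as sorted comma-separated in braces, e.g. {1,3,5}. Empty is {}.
Answer: {3,4,5,6,8}

Derivation:
Constraint 1 (Z < X) on D(Z)={3,4,5,6,8,10} D(X)={3,6,7,8,9,10}: Z {3,4,5,6,8,10}->{3,4,5,6,8}; X {3,6,7,8,9,10}->{6,7,8,9,10}
Constraint 2 (Z < X) on D(Z)={3,4,5,6,8} D(X)={6,7,8,9,10}: no change
So after constraint 2: D(Z) = {3,4,5,6,8}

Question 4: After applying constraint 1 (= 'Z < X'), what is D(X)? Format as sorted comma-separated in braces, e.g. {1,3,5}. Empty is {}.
Constraint 1 (Z < X) on D(Z)={3,4,5,6,8,10} D(X)={3,6,7,8,9,10}: Z {3,4,5,6,8,10}->{3,4,5,6,8}; X {3,6,7,8,9,10}->{6,7,8,9,10}
So after constraint 1: D(X) = {6,7,8,9,10}

Answer: {6,7,8,9,10}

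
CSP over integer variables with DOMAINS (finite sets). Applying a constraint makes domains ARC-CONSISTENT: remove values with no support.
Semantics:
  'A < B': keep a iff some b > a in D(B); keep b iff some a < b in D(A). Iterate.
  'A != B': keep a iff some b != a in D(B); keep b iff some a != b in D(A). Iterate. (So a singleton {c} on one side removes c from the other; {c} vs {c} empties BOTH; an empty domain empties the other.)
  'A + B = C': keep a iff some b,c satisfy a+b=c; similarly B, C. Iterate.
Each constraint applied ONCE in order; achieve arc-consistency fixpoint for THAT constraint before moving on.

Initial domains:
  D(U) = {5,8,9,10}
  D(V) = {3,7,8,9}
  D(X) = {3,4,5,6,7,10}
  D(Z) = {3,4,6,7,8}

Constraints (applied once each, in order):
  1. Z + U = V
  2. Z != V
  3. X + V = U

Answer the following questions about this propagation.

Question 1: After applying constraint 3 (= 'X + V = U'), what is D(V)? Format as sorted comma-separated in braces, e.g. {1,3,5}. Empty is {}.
Constraint 1 (Z + U = V) on D(Z)={3,4,6,7,8} D(U)={5,8,9,10} D(V)={3,7,8,9}: Z {3,4,6,7,8}->{3,4}; U {5,8,9,10}->{5}; V {3,7,8,9}->{8,9}
Constraint 2 (Z != V) on D(Z)={3,4} D(V)={8,9}: no change
Constraint 3 (X + V = U) on D(X)={3,4,5,6,7,10} D(V)={8,9} D(U)={5}: X {3,4,5,6,7,10}->{}; V {8,9}->{}; U {5}->{}
So after constraint 3: D(V) = {}

Answer: {}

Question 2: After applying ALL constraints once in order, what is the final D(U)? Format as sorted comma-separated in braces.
Answer: {}

Derivation:
Constraint 1 (Z + U = V) on D(Z)={3,4,6,7,8} D(U)={5,8,9,10} D(V)={3,7,8,9}: Z {3,4,6,7,8}->{3,4}; U {5,8,9,10}->{5}; V {3,7,8,9}->{8,9}
Constraint 2 (Z != V) on D(Z)={3,4} D(V)={8,9}: no change
Constraint 3 (X + V = U) on D(X)={3,4,5,6,7,10} D(V)={8,9} D(U)={5}: X {3,4,5,6,7,10}->{}; V {8,9}->{}; U {5}->{}
So after all 3 constraints: D(U) = {}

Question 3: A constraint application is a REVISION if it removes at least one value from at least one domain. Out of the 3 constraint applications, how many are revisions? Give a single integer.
Constraint 1 (Z + U = V) on D(Z)={3,4,6,7,8} D(U)={5,8,9,10} D(V)={3,7,8,9}: Z {3,4,6,7,8}->{3,4}; U {5,8,9,10}->{5}; V {3,7,8,9}->{8,9} => REVISION
Constraint 2 (Z != V) on D(Z)={3,4} D(V)={8,9}: no change => not a revision
Constraint 3 (X + V = U) on D(X)={3,4,5,6,7,10} D(V)={8,9} D(U)={5}: X {3,4,5,6,7,10}->{}; V {8,9}->{}; U {5}->{} => REVISION
Total revisions = 2

Answer: 2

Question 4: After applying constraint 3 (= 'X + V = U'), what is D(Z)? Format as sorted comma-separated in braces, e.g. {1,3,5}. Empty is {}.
Answer: {3,4}

Derivation:
Constraint 1 (Z + U = V) on D(Z)={3,4,6,7,8} D(U)={5,8,9,10} D(V)={3,7,8,9}: Z {3,4,6,7,8}->{3,4}; U {5,8,9,10}->{5}; V {3,7,8,9}->{8,9}
Constraint 2 (Z != V) on D(Z)={3,4} D(V)={8,9}: no change
Constraint 3 (X + V = U) on D(X)={3,4,5,6,7,10} D(V)={8,9} D(U)={5}: X {3,4,5,6,7,10}->{}; V {8,9}->{}; U {5}->{}
So after constraint 3: D(Z) = {3,4}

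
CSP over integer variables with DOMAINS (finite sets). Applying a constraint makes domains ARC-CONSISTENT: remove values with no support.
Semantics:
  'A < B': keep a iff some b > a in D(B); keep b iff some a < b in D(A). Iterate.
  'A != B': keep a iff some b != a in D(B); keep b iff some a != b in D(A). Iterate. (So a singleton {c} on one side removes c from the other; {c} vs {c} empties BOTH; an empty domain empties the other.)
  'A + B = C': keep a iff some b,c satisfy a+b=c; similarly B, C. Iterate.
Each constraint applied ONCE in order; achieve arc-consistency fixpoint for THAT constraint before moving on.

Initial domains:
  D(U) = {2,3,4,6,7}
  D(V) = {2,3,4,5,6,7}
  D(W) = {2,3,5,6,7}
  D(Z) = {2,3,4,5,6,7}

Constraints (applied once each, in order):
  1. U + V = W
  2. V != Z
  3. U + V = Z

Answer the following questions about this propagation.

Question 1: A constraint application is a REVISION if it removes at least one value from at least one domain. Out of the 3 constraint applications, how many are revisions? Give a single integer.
Constraint 1 (U + V = W) on D(U)={2,3,4,6,7} D(V)={2,3,4,5,6,7} D(W)={2,3,5,6,7}: U {2,3,4,6,7}->{2,3,4}; V {2,3,4,5,6,7}->{2,3,4,5}; W {2,3,5,6,7}->{5,6,7} => REVISION
Constraint 2 (V != Z) on D(V)={2,3,4,5} D(Z)={2,3,4,5,6,7}: no change => not a revision
Constraint 3 (U + V = Z) on D(U)={2,3,4} D(V)={2,3,4,5} D(Z)={2,3,4,5,6,7}: Z {2,3,4,5,6,7}->{4,5,6,7} => REVISION
Total revisions = 2

Answer: 2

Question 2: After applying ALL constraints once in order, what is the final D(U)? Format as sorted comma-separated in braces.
Constraint 1 (U + V = W) on D(U)={2,3,4,6,7} D(V)={2,3,4,5,6,7} D(W)={2,3,5,6,7}: U {2,3,4,6,7}->{2,3,4}; V {2,3,4,5,6,7}->{2,3,4,5}; W {2,3,5,6,7}->{5,6,7}
Constraint 2 (V != Z) on D(V)={2,3,4,5} D(Z)={2,3,4,5,6,7}: no change
Constraint 3 (U + V = Z) on D(U)={2,3,4} D(V)={2,3,4,5} D(Z)={2,3,4,5,6,7}: Z {2,3,4,5,6,7}->{4,5,6,7}
So after all 3 constraints: D(U) = {2,3,4}

Answer: {2,3,4}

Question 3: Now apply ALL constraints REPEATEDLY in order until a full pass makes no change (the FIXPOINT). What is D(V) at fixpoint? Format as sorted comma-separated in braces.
Answer: {2,3,4,5}

Derivation:
pass 0 (initial): D(V)={2,3,4,5,6,7}
pass 1: U {2,3,4,6,7}->{2,3,4}; V {2,3,4,5,6,7}->{2,3,4,5}; W {2,3,5,6,7}->{5,6,7}; Z {2,3,4,5,6,7}->{4,5,6,7}
pass 2: no change
Fixpoint after 2 passes: D(V) = {2,3,4,5}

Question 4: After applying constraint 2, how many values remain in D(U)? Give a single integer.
Answer: 3

Derivation:
Constraint 1 (U + V = W) on D(U)={2,3,4,6,7} D(V)={2,3,4,5,6,7} D(W)={2,3,5,6,7}: U {2,3,4,6,7}->{2,3,4}; V {2,3,4,5,6,7}->{2,3,4,5}; W {2,3,5,6,7}->{5,6,7}
Constraint 2 (V != Z) on D(V)={2,3,4,5} D(Z)={2,3,4,5,6,7}: no change
So after constraint 2: D(U)={2,3,4}, size = 3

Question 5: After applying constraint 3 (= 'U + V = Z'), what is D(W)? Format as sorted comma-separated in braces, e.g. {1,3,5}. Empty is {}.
Answer: {5,6,7}

Derivation:
Constraint 1 (U + V = W) on D(U)={2,3,4,6,7} D(V)={2,3,4,5,6,7} D(W)={2,3,5,6,7}: U {2,3,4,6,7}->{2,3,4}; V {2,3,4,5,6,7}->{2,3,4,5}; W {2,3,5,6,7}->{5,6,7}
Constraint 2 (V != Z) on D(V)={2,3,4,5} D(Z)={2,3,4,5,6,7}: no change
Constraint 3 (U + V = Z) on D(U)={2,3,4} D(V)={2,3,4,5} D(Z)={2,3,4,5,6,7}: Z {2,3,4,5,6,7}->{4,5,6,7}
So after constraint 3: D(W) = {5,6,7}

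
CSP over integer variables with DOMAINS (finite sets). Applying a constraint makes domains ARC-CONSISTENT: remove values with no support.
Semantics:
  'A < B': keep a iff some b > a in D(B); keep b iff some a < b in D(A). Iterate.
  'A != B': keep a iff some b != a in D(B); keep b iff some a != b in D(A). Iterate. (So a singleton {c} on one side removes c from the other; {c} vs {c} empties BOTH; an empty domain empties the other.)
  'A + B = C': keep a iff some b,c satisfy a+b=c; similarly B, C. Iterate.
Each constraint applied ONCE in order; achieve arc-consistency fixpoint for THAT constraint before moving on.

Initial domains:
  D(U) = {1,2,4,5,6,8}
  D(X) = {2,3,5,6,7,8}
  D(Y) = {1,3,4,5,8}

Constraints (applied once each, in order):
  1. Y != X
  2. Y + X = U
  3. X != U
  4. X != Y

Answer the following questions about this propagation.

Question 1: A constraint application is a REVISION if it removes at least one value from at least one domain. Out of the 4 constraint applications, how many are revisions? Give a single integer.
Answer: 1

Derivation:
Constraint 1 (Y != X) on D(Y)={1,3,4,5,8} D(X)={2,3,5,6,7,8}: no change => not a revision
Constraint 2 (Y + X = U) on D(Y)={1,3,4,5,8} D(X)={2,3,5,6,7,8} D(U)={1,2,4,5,6,8}: Y {1,3,4,5,8}->{1,3,4,5}; X {2,3,5,6,7,8}->{2,3,5,7}; U {1,2,4,5,6,8}->{4,5,6,8} => REVISION
Constraint 3 (X != U) on D(X)={2,3,5,7} D(U)={4,5,6,8}: no change => not a revision
Constraint 4 (X != Y) on D(X)={2,3,5,7} D(Y)={1,3,4,5}: no change => not a revision
Total revisions = 1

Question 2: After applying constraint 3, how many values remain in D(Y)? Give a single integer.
Constraint 1 (Y != X) on D(Y)={1,3,4,5,8} D(X)={2,3,5,6,7,8}: no change
Constraint 2 (Y + X = U) on D(Y)={1,3,4,5,8} D(X)={2,3,5,6,7,8} D(U)={1,2,4,5,6,8}: Y {1,3,4,5,8}->{1,3,4,5}; X {2,3,5,6,7,8}->{2,3,5,7}; U {1,2,4,5,6,8}->{4,5,6,8}
Constraint 3 (X != U) on D(X)={2,3,5,7} D(U)={4,5,6,8}: no change
So after constraint 3: D(Y)={1,3,4,5}, size = 4

Answer: 4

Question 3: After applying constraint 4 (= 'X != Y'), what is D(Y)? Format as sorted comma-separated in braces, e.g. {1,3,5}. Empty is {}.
Answer: {1,3,4,5}

Derivation:
Constraint 1 (Y != X) on D(Y)={1,3,4,5,8} D(X)={2,3,5,6,7,8}: no change
Constraint 2 (Y + X = U) on D(Y)={1,3,4,5,8} D(X)={2,3,5,6,7,8} D(U)={1,2,4,5,6,8}: Y {1,3,4,5,8}->{1,3,4,5}; X {2,3,5,6,7,8}->{2,3,5,7}; U {1,2,4,5,6,8}->{4,5,6,8}
Constraint 3 (X != U) on D(X)={2,3,5,7} D(U)={4,5,6,8}: no change
Constraint 4 (X != Y) on D(X)={2,3,5,7} D(Y)={1,3,4,5}: no change
So after constraint 4: D(Y) = {1,3,4,5}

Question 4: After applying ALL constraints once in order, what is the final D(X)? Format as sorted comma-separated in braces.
Constraint 1 (Y != X) on D(Y)={1,3,4,5,8} D(X)={2,3,5,6,7,8}: no change
Constraint 2 (Y + X = U) on D(Y)={1,3,4,5,8} D(X)={2,3,5,6,7,8} D(U)={1,2,4,5,6,8}: Y {1,3,4,5,8}->{1,3,4,5}; X {2,3,5,6,7,8}->{2,3,5,7}; U {1,2,4,5,6,8}->{4,5,6,8}
Constraint 3 (X != U) on D(X)={2,3,5,7} D(U)={4,5,6,8}: no change
Constraint 4 (X != Y) on D(X)={2,3,5,7} D(Y)={1,3,4,5}: no change
So after all 4 constraints: D(X) = {2,3,5,7}

Answer: {2,3,5,7}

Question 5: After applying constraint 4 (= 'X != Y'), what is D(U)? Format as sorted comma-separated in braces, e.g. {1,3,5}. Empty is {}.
Answer: {4,5,6,8}

Derivation:
Constraint 1 (Y != X) on D(Y)={1,3,4,5,8} D(X)={2,3,5,6,7,8}: no change
Constraint 2 (Y + X = U) on D(Y)={1,3,4,5,8} D(X)={2,3,5,6,7,8} D(U)={1,2,4,5,6,8}: Y {1,3,4,5,8}->{1,3,4,5}; X {2,3,5,6,7,8}->{2,3,5,7}; U {1,2,4,5,6,8}->{4,5,6,8}
Constraint 3 (X != U) on D(X)={2,3,5,7} D(U)={4,5,6,8}: no change
Constraint 4 (X != Y) on D(X)={2,3,5,7} D(Y)={1,3,4,5}: no change
So after constraint 4: D(U) = {4,5,6,8}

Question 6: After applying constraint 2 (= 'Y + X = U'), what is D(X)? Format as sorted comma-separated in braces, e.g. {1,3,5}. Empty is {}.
Constraint 1 (Y != X) on D(Y)={1,3,4,5,8} D(X)={2,3,5,6,7,8}: no change
Constraint 2 (Y + X = U) on D(Y)={1,3,4,5,8} D(X)={2,3,5,6,7,8} D(U)={1,2,4,5,6,8}: Y {1,3,4,5,8}->{1,3,4,5}; X {2,3,5,6,7,8}->{2,3,5,7}; U {1,2,4,5,6,8}->{4,5,6,8}
So after constraint 2: D(X) = {2,3,5,7}

Answer: {2,3,5,7}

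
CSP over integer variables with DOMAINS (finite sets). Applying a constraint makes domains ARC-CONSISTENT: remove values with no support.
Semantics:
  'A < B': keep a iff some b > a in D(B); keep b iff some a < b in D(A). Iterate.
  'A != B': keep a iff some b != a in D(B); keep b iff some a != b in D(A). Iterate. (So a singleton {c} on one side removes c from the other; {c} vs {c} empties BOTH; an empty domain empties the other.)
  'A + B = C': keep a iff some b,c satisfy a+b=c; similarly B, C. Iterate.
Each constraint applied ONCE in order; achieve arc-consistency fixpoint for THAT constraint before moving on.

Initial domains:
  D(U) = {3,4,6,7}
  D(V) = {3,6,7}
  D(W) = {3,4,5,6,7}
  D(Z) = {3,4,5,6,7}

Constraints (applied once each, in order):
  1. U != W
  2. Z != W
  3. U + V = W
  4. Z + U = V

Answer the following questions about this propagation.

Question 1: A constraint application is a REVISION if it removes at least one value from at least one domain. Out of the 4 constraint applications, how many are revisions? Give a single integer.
Constraint 1 (U != W) on D(U)={3,4,6,7} D(W)={3,4,5,6,7}: no change => not a revision
Constraint 2 (Z != W) on D(Z)={3,4,5,6,7} D(W)={3,4,5,6,7}: no change => not a revision
Constraint 3 (U + V = W) on D(U)={3,4,6,7} D(V)={3,6,7} D(W)={3,4,5,6,7}: U {3,4,6,7}->{3,4}; V {3,6,7}->{3}; W {3,4,5,6,7}->{6,7} => REVISION
Constraint 4 (Z + U = V) on D(Z)={3,4,5,6,7} D(U)={3,4} D(V)={3}: Z {3,4,5,6,7}->{}; U {3,4}->{}; V {3}->{} => REVISION
Total revisions = 2

Answer: 2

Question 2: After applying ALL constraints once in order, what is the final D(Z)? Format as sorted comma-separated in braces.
Constraint 1 (U != W) on D(U)={3,4,6,7} D(W)={3,4,5,6,7}: no change
Constraint 2 (Z != W) on D(Z)={3,4,5,6,7} D(W)={3,4,5,6,7}: no change
Constraint 3 (U + V = W) on D(U)={3,4,6,7} D(V)={3,6,7} D(W)={3,4,5,6,7}: U {3,4,6,7}->{3,4}; V {3,6,7}->{3}; W {3,4,5,6,7}->{6,7}
Constraint 4 (Z + U = V) on D(Z)={3,4,5,6,7} D(U)={3,4} D(V)={3}: Z {3,4,5,6,7}->{}; U {3,4}->{}; V {3}->{}
So after all 4 constraints: D(Z) = {}

Answer: {}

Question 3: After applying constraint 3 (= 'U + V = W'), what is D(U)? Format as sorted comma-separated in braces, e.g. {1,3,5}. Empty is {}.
Constraint 1 (U != W) on D(U)={3,4,6,7} D(W)={3,4,5,6,7}: no change
Constraint 2 (Z != W) on D(Z)={3,4,5,6,7} D(W)={3,4,5,6,7}: no change
Constraint 3 (U + V = W) on D(U)={3,4,6,7} D(V)={3,6,7} D(W)={3,4,5,6,7}: U {3,4,6,7}->{3,4}; V {3,6,7}->{3}; W {3,4,5,6,7}->{6,7}
So after constraint 3: D(U) = {3,4}

Answer: {3,4}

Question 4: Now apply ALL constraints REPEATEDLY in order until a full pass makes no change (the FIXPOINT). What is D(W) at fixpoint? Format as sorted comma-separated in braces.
pass 0 (initial): D(W)={3,4,5,6,7}
pass 1: U {3,4,6,7}->{}; V {3,6,7}->{}; W {3,4,5,6,7}->{6,7}; Z {3,4,5,6,7}->{}
pass 2: W {6,7}->{}
pass 3: no change
Fixpoint after 3 passes: D(W) = {}

Answer: {}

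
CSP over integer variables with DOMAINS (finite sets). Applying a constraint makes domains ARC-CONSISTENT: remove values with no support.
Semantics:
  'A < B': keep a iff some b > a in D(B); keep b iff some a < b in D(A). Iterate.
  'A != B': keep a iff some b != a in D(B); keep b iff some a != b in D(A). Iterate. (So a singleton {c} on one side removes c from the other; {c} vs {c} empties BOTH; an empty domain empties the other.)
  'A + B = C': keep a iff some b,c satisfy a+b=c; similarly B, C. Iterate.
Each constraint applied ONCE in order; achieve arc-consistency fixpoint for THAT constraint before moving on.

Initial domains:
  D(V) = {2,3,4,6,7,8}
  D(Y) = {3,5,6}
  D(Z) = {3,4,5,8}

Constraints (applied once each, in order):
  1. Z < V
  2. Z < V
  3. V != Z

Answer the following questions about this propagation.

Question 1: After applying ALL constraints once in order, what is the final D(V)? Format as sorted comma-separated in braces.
Answer: {4,6,7,8}

Derivation:
Constraint 1 (Z < V) on D(Z)={3,4,5,8} D(V)={2,3,4,6,7,8}: Z {3,4,5,8}->{3,4,5}; V {2,3,4,6,7,8}->{4,6,7,8}
Constraint 2 (Z < V) on D(Z)={3,4,5} D(V)={4,6,7,8}: no change
Constraint 3 (V != Z) on D(V)={4,6,7,8} D(Z)={3,4,5}: no change
So after all 3 constraints: D(V) = {4,6,7,8}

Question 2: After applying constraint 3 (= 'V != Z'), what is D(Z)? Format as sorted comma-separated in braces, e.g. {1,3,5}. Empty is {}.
Answer: {3,4,5}

Derivation:
Constraint 1 (Z < V) on D(Z)={3,4,5,8} D(V)={2,3,4,6,7,8}: Z {3,4,5,8}->{3,4,5}; V {2,3,4,6,7,8}->{4,6,7,8}
Constraint 2 (Z < V) on D(Z)={3,4,5} D(V)={4,6,7,8}: no change
Constraint 3 (V != Z) on D(V)={4,6,7,8} D(Z)={3,4,5}: no change
So after constraint 3: D(Z) = {3,4,5}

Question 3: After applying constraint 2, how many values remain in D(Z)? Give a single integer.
Constraint 1 (Z < V) on D(Z)={3,4,5,8} D(V)={2,3,4,6,7,8}: Z {3,4,5,8}->{3,4,5}; V {2,3,4,6,7,8}->{4,6,7,8}
Constraint 2 (Z < V) on D(Z)={3,4,5} D(V)={4,6,7,8}: no change
So after constraint 2: D(Z)={3,4,5}, size = 3

Answer: 3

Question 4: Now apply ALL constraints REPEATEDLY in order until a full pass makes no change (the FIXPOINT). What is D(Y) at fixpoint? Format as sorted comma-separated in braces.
Answer: {3,5,6}

Derivation:
pass 0 (initial): D(Y)={3,5,6}
pass 1: V {2,3,4,6,7,8}->{4,6,7,8}; Z {3,4,5,8}->{3,4,5}
pass 2: no change
Fixpoint after 2 passes: D(Y) = {3,5,6}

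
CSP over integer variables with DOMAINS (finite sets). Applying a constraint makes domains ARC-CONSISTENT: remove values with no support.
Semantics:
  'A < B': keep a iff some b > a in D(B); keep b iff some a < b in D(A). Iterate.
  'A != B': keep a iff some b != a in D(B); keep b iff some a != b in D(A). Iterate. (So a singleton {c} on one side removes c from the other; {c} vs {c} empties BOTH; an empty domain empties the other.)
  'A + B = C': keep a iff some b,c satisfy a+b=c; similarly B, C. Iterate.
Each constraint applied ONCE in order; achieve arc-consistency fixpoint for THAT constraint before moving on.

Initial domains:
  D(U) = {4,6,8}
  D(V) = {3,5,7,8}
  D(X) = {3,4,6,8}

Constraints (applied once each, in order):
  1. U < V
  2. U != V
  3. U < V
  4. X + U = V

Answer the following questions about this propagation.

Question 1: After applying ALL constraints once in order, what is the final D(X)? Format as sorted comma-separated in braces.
Answer: {3,4}

Derivation:
Constraint 1 (U < V) on D(U)={4,6,8} D(V)={3,5,7,8}: U {4,6,8}->{4,6}; V {3,5,7,8}->{5,7,8}
Constraint 2 (U != V) on D(U)={4,6} D(V)={5,7,8}: no change
Constraint 3 (U < V) on D(U)={4,6} D(V)={5,7,8}: no change
Constraint 4 (X + U = V) on D(X)={3,4,6,8} D(U)={4,6} D(V)={5,7,8}: X {3,4,6,8}->{3,4}; U {4,6}->{4}; V {5,7,8}->{7,8}
So after all 4 constraints: D(X) = {3,4}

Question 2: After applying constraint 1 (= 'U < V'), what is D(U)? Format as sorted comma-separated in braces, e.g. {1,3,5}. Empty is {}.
Answer: {4,6}

Derivation:
Constraint 1 (U < V) on D(U)={4,6,8} D(V)={3,5,7,8}: U {4,6,8}->{4,6}; V {3,5,7,8}->{5,7,8}
So after constraint 1: D(U) = {4,6}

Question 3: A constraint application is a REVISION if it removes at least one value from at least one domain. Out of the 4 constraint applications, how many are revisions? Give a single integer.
Answer: 2

Derivation:
Constraint 1 (U < V) on D(U)={4,6,8} D(V)={3,5,7,8}: U {4,6,8}->{4,6}; V {3,5,7,8}->{5,7,8} => REVISION
Constraint 2 (U != V) on D(U)={4,6} D(V)={5,7,8}: no change => not a revision
Constraint 3 (U < V) on D(U)={4,6} D(V)={5,7,8}: no change => not a revision
Constraint 4 (X + U = V) on D(X)={3,4,6,8} D(U)={4,6} D(V)={5,7,8}: X {3,4,6,8}->{3,4}; U {4,6}->{4}; V {5,7,8}->{7,8} => REVISION
Total revisions = 2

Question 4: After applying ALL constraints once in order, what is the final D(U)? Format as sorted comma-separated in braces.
Answer: {4}

Derivation:
Constraint 1 (U < V) on D(U)={4,6,8} D(V)={3,5,7,8}: U {4,6,8}->{4,6}; V {3,5,7,8}->{5,7,8}
Constraint 2 (U != V) on D(U)={4,6} D(V)={5,7,8}: no change
Constraint 3 (U < V) on D(U)={4,6} D(V)={5,7,8}: no change
Constraint 4 (X + U = V) on D(X)={3,4,6,8} D(U)={4,6} D(V)={5,7,8}: X {3,4,6,8}->{3,4}; U {4,6}->{4}; V {5,7,8}->{7,8}
So after all 4 constraints: D(U) = {4}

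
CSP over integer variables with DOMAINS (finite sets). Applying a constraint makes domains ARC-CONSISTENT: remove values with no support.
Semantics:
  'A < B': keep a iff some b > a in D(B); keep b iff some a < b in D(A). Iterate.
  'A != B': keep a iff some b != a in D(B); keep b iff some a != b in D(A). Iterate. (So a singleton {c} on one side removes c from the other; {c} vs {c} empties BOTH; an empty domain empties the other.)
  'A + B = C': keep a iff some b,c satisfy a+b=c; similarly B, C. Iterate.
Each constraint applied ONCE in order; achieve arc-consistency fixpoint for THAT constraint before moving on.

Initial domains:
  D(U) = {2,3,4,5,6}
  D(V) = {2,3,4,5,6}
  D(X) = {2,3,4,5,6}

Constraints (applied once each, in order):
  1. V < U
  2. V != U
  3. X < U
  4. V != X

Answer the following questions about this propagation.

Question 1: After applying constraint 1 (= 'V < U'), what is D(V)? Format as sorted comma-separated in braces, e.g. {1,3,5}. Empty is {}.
Answer: {2,3,4,5}

Derivation:
Constraint 1 (V < U) on D(V)={2,3,4,5,6} D(U)={2,3,4,5,6}: V {2,3,4,5,6}->{2,3,4,5}; U {2,3,4,5,6}->{3,4,5,6}
So after constraint 1: D(V) = {2,3,4,5}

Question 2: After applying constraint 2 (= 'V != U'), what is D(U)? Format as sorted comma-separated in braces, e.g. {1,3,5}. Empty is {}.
Constraint 1 (V < U) on D(V)={2,3,4,5,6} D(U)={2,3,4,5,6}: V {2,3,4,5,6}->{2,3,4,5}; U {2,3,4,5,6}->{3,4,5,6}
Constraint 2 (V != U) on D(V)={2,3,4,5} D(U)={3,4,5,6}: no change
So after constraint 2: D(U) = {3,4,5,6}

Answer: {3,4,5,6}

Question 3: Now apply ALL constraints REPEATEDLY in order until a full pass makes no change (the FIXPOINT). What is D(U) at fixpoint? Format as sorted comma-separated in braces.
pass 0 (initial): D(U)={2,3,4,5,6}
pass 1: U {2,3,4,5,6}->{3,4,5,6}; V {2,3,4,5,6}->{2,3,4,5}; X {2,3,4,5,6}->{2,3,4,5}
pass 2: no change
Fixpoint after 2 passes: D(U) = {3,4,5,6}

Answer: {3,4,5,6}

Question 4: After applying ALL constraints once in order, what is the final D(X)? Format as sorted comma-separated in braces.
Answer: {2,3,4,5}

Derivation:
Constraint 1 (V < U) on D(V)={2,3,4,5,6} D(U)={2,3,4,5,6}: V {2,3,4,5,6}->{2,3,4,5}; U {2,3,4,5,6}->{3,4,5,6}
Constraint 2 (V != U) on D(V)={2,3,4,5} D(U)={3,4,5,6}: no change
Constraint 3 (X < U) on D(X)={2,3,4,5,6} D(U)={3,4,5,6}: X {2,3,4,5,6}->{2,3,4,5}
Constraint 4 (V != X) on D(V)={2,3,4,5} D(X)={2,3,4,5}: no change
So after all 4 constraints: D(X) = {2,3,4,5}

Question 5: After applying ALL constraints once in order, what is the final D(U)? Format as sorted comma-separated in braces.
Answer: {3,4,5,6}

Derivation:
Constraint 1 (V < U) on D(V)={2,3,4,5,6} D(U)={2,3,4,5,6}: V {2,3,4,5,6}->{2,3,4,5}; U {2,3,4,5,6}->{3,4,5,6}
Constraint 2 (V != U) on D(V)={2,3,4,5} D(U)={3,4,5,6}: no change
Constraint 3 (X < U) on D(X)={2,3,4,5,6} D(U)={3,4,5,6}: X {2,3,4,5,6}->{2,3,4,5}
Constraint 4 (V != X) on D(V)={2,3,4,5} D(X)={2,3,4,5}: no change
So after all 4 constraints: D(U) = {3,4,5,6}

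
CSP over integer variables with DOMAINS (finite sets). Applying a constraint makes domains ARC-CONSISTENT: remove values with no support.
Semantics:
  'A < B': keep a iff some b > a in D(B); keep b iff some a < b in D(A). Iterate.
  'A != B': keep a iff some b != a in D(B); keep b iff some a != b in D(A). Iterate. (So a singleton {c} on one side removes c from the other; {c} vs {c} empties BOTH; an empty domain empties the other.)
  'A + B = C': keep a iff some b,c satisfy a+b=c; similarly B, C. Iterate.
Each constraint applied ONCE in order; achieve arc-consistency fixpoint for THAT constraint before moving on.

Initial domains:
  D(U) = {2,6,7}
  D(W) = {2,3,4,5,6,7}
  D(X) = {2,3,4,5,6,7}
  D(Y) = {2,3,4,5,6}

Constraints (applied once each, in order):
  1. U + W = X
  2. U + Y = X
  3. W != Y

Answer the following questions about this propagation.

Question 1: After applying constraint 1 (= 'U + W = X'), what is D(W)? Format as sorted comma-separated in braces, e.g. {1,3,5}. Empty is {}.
Answer: {2,3,4,5}

Derivation:
Constraint 1 (U + W = X) on D(U)={2,6,7} D(W)={2,3,4,5,6,7} D(X)={2,3,4,5,6,7}: U {2,6,7}->{2}; W {2,3,4,5,6,7}->{2,3,4,5}; X {2,3,4,5,6,7}->{4,5,6,7}
So after constraint 1: D(W) = {2,3,4,5}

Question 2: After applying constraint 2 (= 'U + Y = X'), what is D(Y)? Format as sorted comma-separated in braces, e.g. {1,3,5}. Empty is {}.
Answer: {2,3,4,5}

Derivation:
Constraint 1 (U + W = X) on D(U)={2,6,7} D(W)={2,3,4,5,6,7} D(X)={2,3,4,5,6,7}: U {2,6,7}->{2}; W {2,3,4,5,6,7}->{2,3,4,5}; X {2,3,4,5,6,7}->{4,5,6,7}
Constraint 2 (U + Y = X) on D(U)={2} D(Y)={2,3,4,5,6} D(X)={4,5,6,7}: Y {2,3,4,5,6}->{2,3,4,5}
So after constraint 2: D(Y) = {2,3,4,5}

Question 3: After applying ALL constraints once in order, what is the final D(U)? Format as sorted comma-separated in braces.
Answer: {2}

Derivation:
Constraint 1 (U + W = X) on D(U)={2,6,7} D(W)={2,3,4,5,6,7} D(X)={2,3,4,5,6,7}: U {2,6,7}->{2}; W {2,3,4,5,6,7}->{2,3,4,5}; X {2,3,4,5,6,7}->{4,5,6,7}
Constraint 2 (U + Y = X) on D(U)={2} D(Y)={2,3,4,5,6} D(X)={4,5,6,7}: Y {2,3,4,5,6}->{2,3,4,5}
Constraint 3 (W != Y) on D(W)={2,3,4,5} D(Y)={2,3,4,5}: no change
So after all 3 constraints: D(U) = {2}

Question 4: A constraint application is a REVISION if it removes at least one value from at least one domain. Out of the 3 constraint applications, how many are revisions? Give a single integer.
Constraint 1 (U + W = X) on D(U)={2,6,7} D(W)={2,3,4,5,6,7} D(X)={2,3,4,5,6,7}: U {2,6,7}->{2}; W {2,3,4,5,6,7}->{2,3,4,5}; X {2,3,4,5,6,7}->{4,5,6,7} => REVISION
Constraint 2 (U + Y = X) on D(U)={2} D(Y)={2,3,4,5,6} D(X)={4,5,6,7}: Y {2,3,4,5,6}->{2,3,4,5} => REVISION
Constraint 3 (W != Y) on D(W)={2,3,4,5} D(Y)={2,3,4,5}: no change => not a revision
Total revisions = 2

Answer: 2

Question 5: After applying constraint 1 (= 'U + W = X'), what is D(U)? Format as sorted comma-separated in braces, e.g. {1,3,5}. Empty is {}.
Constraint 1 (U + W = X) on D(U)={2,6,7} D(W)={2,3,4,5,6,7} D(X)={2,3,4,5,6,7}: U {2,6,7}->{2}; W {2,3,4,5,6,7}->{2,3,4,5}; X {2,3,4,5,6,7}->{4,5,6,7}
So after constraint 1: D(U) = {2}

Answer: {2}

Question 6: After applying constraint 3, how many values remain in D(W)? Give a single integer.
Answer: 4

Derivation:
Constraint 1 (U + W = X) on D(U)={2,6,7} D(W)={2,3,4,5,6,7} D(X)={2,3,4,5,6,7}: U {2,6,7}->{2}; W {2,3,4,5,6,7}->{2,3,4,5}; X {2,3,4,5,6,7}->{4,5,6,7}
Constraint 2 (U + Y = X) on D(U)={2} D(Y)={2,3,4,5,6} D(X)={4,5,6,7}: Y {2,3,4,5,6}->{2,3,4,5}
Constraint 3 (W != Y) on D(W)={2,3,4,5} D(Y)={2,3,4,5}: no change
So after constraint 3: D(W)={2,3,4,5}, size = 4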